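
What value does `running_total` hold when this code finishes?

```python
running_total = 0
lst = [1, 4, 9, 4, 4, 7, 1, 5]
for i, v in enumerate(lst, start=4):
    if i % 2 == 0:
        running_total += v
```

Let's trace through this code step by step.

Initialize: running_total = 0
Initialize: lst = [1, 4, 9, 4, 4, 7, 1, 5]
Entering loop: for i, v in enumerate(lst, start=4):

After execution: running_total = 15
15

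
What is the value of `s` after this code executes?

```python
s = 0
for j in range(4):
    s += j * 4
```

Let's trace through this code step by step.

Initialize: s = 0
Entering loop: for j in range(4):

After execution: s = 24
24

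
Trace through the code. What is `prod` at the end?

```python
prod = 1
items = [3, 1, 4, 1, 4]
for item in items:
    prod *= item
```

Let's trace through this code step by step.

Initialize: prod = 1
Initialize: items = [3, 1, 4, 1, 4]
Entering loop: for item in items:

After execution: prod = 48
48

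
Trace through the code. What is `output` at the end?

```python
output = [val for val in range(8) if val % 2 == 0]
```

Let's trace through this code step by step.

Initialize: output = [val for val in range(8) if val % 2 == 0]

After execution: output = [0, 2, 4, 6]
[0, 2, 4, 6]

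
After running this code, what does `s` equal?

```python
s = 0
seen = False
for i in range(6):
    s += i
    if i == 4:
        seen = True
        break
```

Let's trace through this code step by step.

Initialize: s = 0
Initialize: seen = False
Entering loop: for i in range(6):

After execution: s = 10
10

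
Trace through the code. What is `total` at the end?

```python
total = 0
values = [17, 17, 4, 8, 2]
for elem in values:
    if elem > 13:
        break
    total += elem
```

Let's trace through this code step by step.

Initialize: total = 0
Initialize: values = [17, 17, 4, 8, 2]
Entering loop: for elem in values:

After execution: total = 0
0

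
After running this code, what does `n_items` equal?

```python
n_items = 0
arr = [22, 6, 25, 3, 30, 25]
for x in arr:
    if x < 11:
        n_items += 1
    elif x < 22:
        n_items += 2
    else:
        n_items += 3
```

Let's trace through this code step by step.

Initialize: n_items = 0
Initialize: arr = [22, 6, 25, 3, 30, 25]
Entering loop: for x in arr:

After execution: n_items = 14
14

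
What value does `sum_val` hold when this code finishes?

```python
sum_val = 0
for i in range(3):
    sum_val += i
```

Let's trace through this code step by step.

Initialize: sum_val = 0
Entering loop: for i in range(3):

After execution: sum_val = 3
3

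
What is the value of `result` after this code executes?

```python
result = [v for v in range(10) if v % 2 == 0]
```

Let's trace through this code step by step.

Initialize: result = [v for v in range(10) if v % 2 == 0]

After execution: result = [0, 2, 4, 6, 8]
[0, 2, 4, 6, 8]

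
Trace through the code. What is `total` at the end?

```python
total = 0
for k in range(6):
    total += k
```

Let's trace through this code step by step.

Initialize: total = 0
Entering loop: for k in range(6):

After execution: total = 15
15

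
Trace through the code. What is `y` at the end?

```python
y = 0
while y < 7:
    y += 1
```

Let's trace through this code step by step.

Initialize: y = 0
Entering loop: while y < 7:

After execution: y = 7
7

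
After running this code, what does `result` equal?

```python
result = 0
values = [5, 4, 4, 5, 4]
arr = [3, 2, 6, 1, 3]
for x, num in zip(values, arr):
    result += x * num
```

Let's trace through this code step by step.

Initialize: result = 0
Initialize: values = [5, 4, 4, 5, 4]
Initialize: arr = [3, 2, 6, 1, 3]
Entering loop: for x, num in zip(values, arr):

After execution: result = 64
64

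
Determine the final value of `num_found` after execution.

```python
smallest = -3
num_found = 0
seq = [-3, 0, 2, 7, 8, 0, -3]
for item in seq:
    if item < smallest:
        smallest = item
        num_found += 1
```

Let's trace through this code step by step.

Initialize: smallest = -3
Initialize: num_found = 0
Initialize: seq = [-3, 0, 2, 7, 8, 0, -3]
Entering loop: for item in seq:

After execution: num_found = 0
0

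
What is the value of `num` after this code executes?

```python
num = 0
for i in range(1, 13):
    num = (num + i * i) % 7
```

Let's trace through this code step by step.

Initialize: num = 0
Entering loop: for i in range(1, 13):

After execution: num = 6
6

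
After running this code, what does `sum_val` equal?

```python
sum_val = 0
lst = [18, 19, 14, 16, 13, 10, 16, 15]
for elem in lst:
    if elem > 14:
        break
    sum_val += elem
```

Let's trace through this code step by step.

Initialize: sum_val = 0
Initialize: lst = [18, 19, 14, 16, 13, 10, 16, 15]
Entering loop: for elem in lst:

After execution: sum_val = 0
0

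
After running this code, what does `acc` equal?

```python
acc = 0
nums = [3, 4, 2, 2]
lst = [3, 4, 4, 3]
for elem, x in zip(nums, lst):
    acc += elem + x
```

Let's trace through this code step by step.

Initialize: acc = 0
Initialize: nums = [3, 4, 2, 2]
Initialize: lst = [3, 4, 4, 3]
Entering loop: for elem, x in zip(nums, lst):

After execution: acc = 25
25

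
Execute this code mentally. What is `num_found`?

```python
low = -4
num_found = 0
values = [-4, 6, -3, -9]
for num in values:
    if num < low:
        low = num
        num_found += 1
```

Let's trace through this code step by step.

Initialize: low = -4
Initialize: num_found = 0
Initialize: values = [-4, 6, -3, -9]
Entering loop: for num in values:

After execution: num_found = 1
1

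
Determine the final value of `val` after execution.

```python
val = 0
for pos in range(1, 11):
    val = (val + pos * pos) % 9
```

Let's trace through this code step by step.

Initialize: val = 0
Entering loop: for pos in range(1, 11):

After execution: val = 7
7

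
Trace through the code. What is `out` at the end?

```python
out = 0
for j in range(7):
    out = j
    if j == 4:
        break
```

Let's trace through this code step by step.

Initialize: out = 0
Entering loop: for j in range(7):

After execution: out = 4
4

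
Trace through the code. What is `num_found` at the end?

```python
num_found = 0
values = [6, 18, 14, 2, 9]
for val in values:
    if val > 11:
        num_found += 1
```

Let's trace through this code step by step.

Initialize: num_found = 0
Initialize: values = [6, 18, 14, 2, 9]
Entering loop: for val in values:

After execution: num_found = 2
2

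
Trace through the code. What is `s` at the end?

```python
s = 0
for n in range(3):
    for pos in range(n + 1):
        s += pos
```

Let's trace through this code step by step.

Initialize: s = 0
Entering loop: for n in range(3):

After execution: s = 4
4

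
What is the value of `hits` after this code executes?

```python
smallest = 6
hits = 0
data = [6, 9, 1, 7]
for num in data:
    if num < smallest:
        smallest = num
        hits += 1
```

Let's trace through this code step by step.

Initialize: smallest = 6
Initialize: hits = 0
Initialize: data = [6, 9, 1, 7]
Entering loop: for num in data:

After execution: hits = 1
1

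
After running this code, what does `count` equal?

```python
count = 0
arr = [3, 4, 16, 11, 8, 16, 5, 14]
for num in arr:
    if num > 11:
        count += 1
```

Let's trace through this code step by step.

Initialize: count = 0
Initialize: arr = [3, 4, 16, 11, 8, 16, 5, 14]
Entering loop: for num in arr:

After execution: count = 3
3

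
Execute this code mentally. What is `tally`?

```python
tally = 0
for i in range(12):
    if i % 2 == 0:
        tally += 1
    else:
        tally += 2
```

Let's trace through this code step by step.

Initialize: tally = 0
Entering loop: for i in range(12):

After execution: tally = 18
18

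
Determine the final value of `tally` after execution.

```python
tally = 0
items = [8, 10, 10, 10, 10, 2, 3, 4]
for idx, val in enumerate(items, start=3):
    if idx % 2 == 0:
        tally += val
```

Let's trace through this code step by step.

Initialize: tally = 0
Initialize: items = [8, 10, 10, 10, 10, 2, 3, 4]
Entering loop: for idx, val in enumerate(items, start=3):

After execution: tally = 26
26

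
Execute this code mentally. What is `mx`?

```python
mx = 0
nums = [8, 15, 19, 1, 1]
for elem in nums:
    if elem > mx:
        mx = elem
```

Let's trace through this code step by step.

Initialize: mx = 0
Initialize: nums = [8, 15, 19, 1, 1]
Entering loop: for elem in nums:

After execution: mx = 19
19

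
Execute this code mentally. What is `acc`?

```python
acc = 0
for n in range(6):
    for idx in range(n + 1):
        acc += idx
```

Let's trace through this code step by step.

Initialize: acc = 0
Entering loop: for n in range(6):

After execution: acc = 35
35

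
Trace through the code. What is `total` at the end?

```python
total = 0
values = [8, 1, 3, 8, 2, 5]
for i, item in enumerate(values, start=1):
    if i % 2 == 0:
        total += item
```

Let's trace through this code step by step.

Initialize: total = 0
Initialize: values = [8, 1, 3, 8, 2, 5]
Entering loop: for i, item in enumerate(values, start=1):

After execution: total = 14
14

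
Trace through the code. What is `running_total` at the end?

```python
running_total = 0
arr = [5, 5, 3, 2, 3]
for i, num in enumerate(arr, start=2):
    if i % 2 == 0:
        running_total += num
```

Let's trace through this code step by step.

Initialize: running_total = 0
Initialize: arr = [5, 5, 3, 2, 3]
Entering loop: for i, num in enumerate(arr, start=2):

After execution: running_total = 11
11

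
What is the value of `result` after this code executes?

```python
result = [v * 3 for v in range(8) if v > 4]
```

Let's trace through this code step by step.

Initialize: result = [v * 3 for v in range(8) if v > 4]

After execution: result = [15, 18, 21]
[15, 18, 21]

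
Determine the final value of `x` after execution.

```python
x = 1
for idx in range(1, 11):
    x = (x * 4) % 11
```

Let's trace through this code step by step.

Initialize: x = 1
Entering loop: for idx in range(1, 11):

After execution: x = 1
1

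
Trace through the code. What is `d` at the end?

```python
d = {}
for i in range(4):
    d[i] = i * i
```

Let's trace through this code step by step.

Initialize: d = {}
Entering loop: for i in range(4):

After execution: d = {0: 0, 1: 1, 2: 4, 3: 9}
{0: 0, 1: 1, 2: 4, 3: 9}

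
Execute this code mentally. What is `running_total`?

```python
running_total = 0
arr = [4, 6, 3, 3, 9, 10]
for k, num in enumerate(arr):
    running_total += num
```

Let's trace through this code step by step.

Initialize: running_total = 0
Initialize: arr = [4, 6, 3, 3, 9, 10]
Entering loop: for k, num in enumerate(arr):

After execution: running_total = 35
35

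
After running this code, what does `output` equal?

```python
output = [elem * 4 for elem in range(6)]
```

Let's trace through this code step by step.

Initialize: output = [elem * 4 for elem in range(6)]

After execution: output = [0, 4, 8, 12, 16, 20]
[0, 4, 8, 12, 16, 20]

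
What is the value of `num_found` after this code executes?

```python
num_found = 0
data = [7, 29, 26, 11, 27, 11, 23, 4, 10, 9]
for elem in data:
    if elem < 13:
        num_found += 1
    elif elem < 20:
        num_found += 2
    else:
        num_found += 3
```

Let's trace through this code step by step.

Initialize: num_found = 0
Initialize: data = [7, 29, 26, 11, 27, 11, 23, 4, 10, 9]
Entering loop: for elem in data:

After execution: num_found = 18
18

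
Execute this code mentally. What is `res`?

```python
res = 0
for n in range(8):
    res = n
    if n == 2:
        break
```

Let's trace through this code step by step.

Initialize: res = 0
Entering loop: for n in range(8):

After execution: res = 2
2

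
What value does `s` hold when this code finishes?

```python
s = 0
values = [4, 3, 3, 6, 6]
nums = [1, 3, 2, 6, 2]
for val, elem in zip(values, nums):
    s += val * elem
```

Let's trace through this code step by step.

Initialize: s = 0
Initialize: values = [4, 3, 3, 6, 6]
Initialize: nums = [1, 3, 2, 6, 2]
Entering loop: for val, elem in zip(values, nums):

After execution: s = 67
67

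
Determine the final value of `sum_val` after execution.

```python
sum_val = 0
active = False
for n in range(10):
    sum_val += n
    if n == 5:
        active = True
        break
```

Let's trace through this code step by step.

Initialize: sum_val = 0
Initialize: active = False
Entering loop: for n in range(10):

After execution: sum_val = 15
15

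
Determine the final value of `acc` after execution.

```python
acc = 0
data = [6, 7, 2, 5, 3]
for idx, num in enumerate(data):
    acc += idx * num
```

Let's trace through this code step by step.

Initialize: acc = 0
Initialize: data = [6, 7, 2, 5, 3]
Entering loop: for idx, num in enumerate(data):

After execution: acc = 38
38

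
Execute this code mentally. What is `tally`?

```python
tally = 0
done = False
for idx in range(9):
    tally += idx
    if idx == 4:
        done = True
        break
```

Let's trace through this code step by step.

Initialize: tally = 0
Initialize: done = False
Entering loop: for idx in range(9):

After execution: tally = 10
10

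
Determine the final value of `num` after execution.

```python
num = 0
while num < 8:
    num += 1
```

Let's trace through this code step by step.

Initialize: num = 0
Entering loop: while num < 8:

After execution: num = 8
8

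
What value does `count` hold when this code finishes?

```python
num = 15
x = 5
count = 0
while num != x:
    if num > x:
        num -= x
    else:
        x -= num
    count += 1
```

Let's trace through this code step by step.

Initialize: num = 15
Initialize: x = 5
Initialize: count = 0
Entering loop: while num != x:

After execution: count = 2
2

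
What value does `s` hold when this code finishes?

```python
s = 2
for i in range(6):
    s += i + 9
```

Let's trace through this code step by step.

Initialize: s = 2
Entering loop: for i in range(6):

After execution: s = 71
71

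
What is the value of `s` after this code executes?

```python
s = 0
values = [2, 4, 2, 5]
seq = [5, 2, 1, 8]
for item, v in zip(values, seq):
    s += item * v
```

Let's trace through this code step by step.

Initialize: s = 0
Initialize: values = [2, 4, 2, 5]
Initialize: seq = [5, 2, 1, 8]
Entering loop: for item, v in zip(values, seq):

After execution: s = 60
60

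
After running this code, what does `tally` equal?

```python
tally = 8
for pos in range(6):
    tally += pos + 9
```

Let's trace through this code step by step.

Initialize: tally = 8
Entering loop: for pos in range(6):

After execution: tally = 77
77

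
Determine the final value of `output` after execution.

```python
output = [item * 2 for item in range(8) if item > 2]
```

Let's trace through this code step by step.

Initialize: output = [item * 2 for item in range(8) if item > 2]

After execution: output = [6, 8, 10, 12, 14]
[6, 8, 10, 12, 14]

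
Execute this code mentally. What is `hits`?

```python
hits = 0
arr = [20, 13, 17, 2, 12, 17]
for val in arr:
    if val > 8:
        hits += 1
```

Let's trace through this code step by step.

Initialize: hits = 0
Initialize: arr = [20, 13, 17, 2, 12, 17]
Entering loop: for val in arr:

After execution: hits = 5
5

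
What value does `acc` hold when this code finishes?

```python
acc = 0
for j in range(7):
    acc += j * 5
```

Let's trace through this code step by step.

Initialize: acc = 0
Entering loop: for j in range(7):

After execution: acc = 105
105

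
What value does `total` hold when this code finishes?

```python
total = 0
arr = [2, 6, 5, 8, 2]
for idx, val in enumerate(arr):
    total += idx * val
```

Let's trace through this code step by step.

Initialize: total = 0
Initialize: arr = [2, 6, 5, 8, 2]
Entering loop: for idx, val in enumerate(arr):

After execution: total = 48
48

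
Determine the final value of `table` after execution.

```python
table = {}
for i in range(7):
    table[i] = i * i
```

Let's trace through this code step by step.

Initialize: table = {}
Entering loop: for i in range(7):

After execution: table = {0: 0, 1: 1, 2: 4, 3: 9, 4: 16, 5: 25, 6: 36}
{0: 0, 1: 1, 2: 4, 3: 9, 4: 16, 5: 25, 6: 36}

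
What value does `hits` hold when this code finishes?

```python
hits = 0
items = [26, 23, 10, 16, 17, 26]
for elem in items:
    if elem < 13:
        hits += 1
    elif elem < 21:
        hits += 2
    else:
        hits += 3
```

Let's trace through this code step by step.

Initialize: hits = 0
Initialize: items = [26, 23, 10, 16, 17, 26]
Entering loop: for elem in items:

After execution: hits = 14
14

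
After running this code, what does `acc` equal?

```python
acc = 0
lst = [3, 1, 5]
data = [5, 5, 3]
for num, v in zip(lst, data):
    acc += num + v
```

Let's trace through this code step by step.

Initialize: acc = 0
Initialize: lst = [3, 1, 5]
Initialize: data = [5, 5, 3]
Entering loop: for num, v in zip(lst, data):

After execution: acc = 22
22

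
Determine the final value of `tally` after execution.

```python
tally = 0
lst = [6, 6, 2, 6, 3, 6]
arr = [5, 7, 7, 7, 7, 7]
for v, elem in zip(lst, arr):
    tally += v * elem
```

Let's trace through this code step by step.

Initialize: tally = 0
Initialize: lst = [6, 6, 2, 6, 3, 6]
Initialize: arr = [5, 7, 7, 7, 7, 7]
Entering loop: for v, elem in zip(lst, arr):

After execution: tally = 191
191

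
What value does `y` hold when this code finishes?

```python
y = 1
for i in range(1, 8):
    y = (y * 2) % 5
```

Let's trace through this code step by step.

Initialize: y = 1
Entering loop: for i in range(1, 8):

After execution: y = 3
3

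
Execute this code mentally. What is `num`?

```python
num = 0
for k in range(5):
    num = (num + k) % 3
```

Let's trace through this code step by step.

Initialize: num = 0
Entering loop: for k in range(5):

After execution: num = 1
1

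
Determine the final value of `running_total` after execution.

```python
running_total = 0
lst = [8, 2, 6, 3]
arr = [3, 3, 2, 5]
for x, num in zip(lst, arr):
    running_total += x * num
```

Let's trace through this code step by step.

Initialize: running_total = 0
Initialize: lst = [8, 2, 6, 3]
Initialize: arr = [3, 3, 2, 5]
Entering loop: for x, num in zip(lst, arr):

After execution: running_total = 57
57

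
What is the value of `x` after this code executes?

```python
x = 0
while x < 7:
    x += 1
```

Let's trace through this code step by step.

Initialize: x = 0
Entering loop: while x < 7:

After execution: x = 7
7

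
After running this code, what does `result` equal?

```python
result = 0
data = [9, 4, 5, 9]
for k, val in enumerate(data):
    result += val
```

Let's trace through this code step by step.

Initialize: result = 0
Initialize: data = [9, 4, 5, 9]
Entering loop: for k, val in enumerate(data):

After execution: result = 27
27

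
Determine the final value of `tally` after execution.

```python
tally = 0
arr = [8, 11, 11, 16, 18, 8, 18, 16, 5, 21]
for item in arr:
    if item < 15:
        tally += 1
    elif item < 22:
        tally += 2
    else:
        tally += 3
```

Let's trace through this code step by step.

Initialize: tally = 0
Initialize: arr = [8, 11, 11, 16, 18, 8, 18, 16, 5, 21]
Entering loop: for item in arr:

After execution: tally = 15
15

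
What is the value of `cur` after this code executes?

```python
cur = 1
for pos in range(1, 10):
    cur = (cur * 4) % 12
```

Let's trace through this code step by step.

Initialize: cur = 1
Entering loop: for pos in range(1, 10):

After execution: cur = 4
4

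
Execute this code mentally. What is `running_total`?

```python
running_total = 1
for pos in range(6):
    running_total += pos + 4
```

Let's trace through this code step by step.

Initialize: running_total = 1
Entering loop: for pos in range(6):

After execution: running_total = 40
40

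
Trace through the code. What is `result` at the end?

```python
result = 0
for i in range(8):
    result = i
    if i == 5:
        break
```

Let's trace through this code step by step.

Initialize: result = 0
Entering loop: for i in range(8):

After execution: result = 5
5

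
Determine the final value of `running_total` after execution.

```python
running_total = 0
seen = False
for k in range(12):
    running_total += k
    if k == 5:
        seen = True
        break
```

Let's trace through this code step by step.

Initialize: running_total = 0
Initialize: seen = False
Entering loop: for k in range(12):

After execution: running_total = 15
15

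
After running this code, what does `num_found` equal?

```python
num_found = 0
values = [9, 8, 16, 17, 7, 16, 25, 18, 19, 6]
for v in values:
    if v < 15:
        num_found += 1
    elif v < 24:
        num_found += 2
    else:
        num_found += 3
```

Let's trace through this code step by step.

Initialize: num_found = 0
Initialize: values = [9, 8, 16, 17, 7, 16, 25, 18, 19, 6]
Entering loop: for v in values:

After execution: num_found = 17
17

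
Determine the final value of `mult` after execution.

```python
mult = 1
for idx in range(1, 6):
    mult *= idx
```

Let's trace through this code step by step.

Initialize: mult = 1
Entering loop: for idx in range(1, 6):

After execution: mult = 120
120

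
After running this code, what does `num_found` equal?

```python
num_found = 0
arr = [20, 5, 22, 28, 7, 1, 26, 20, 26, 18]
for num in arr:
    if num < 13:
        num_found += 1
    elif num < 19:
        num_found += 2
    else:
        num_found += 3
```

Let's trace through this code step by step.

Initialize: num_found = 0
Initialize: arr = [20, 5, 22, 28, 7, 1, 26, 20, 26, 18]
Entering loop: for num in arr:

After execution: num_found = 23
23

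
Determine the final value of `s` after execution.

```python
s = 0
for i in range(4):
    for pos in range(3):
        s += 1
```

Let's trace through this code step by step.

Initialize: s = 0
Entering loop: for i in range(4):

After execution: s = 12
12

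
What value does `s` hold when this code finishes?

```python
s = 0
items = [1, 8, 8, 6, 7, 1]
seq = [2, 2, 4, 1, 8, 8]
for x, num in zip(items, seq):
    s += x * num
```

Let's trace through this code step by step.

Initialize: s = 0
Initialize: items = [1, 8, 8, 6, 7, 1]
Initialize: seq = [2, 2, 4, 1, 8, 8]
Entering loop: for x, num in zip(items, seq):

After execution: s = 120
120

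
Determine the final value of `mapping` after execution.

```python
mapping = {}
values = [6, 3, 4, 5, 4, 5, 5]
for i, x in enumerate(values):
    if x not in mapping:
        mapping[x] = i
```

Let's trace through this code step by step.

Initialize: mapping = {}
Initialize: values = [6, 3, 4, 5, 4, 5, 5]
Entering loop: for i, x in enumerate(values):

After execution: mapping = {6: 0, 3: 1, 4: 2, 5: 3}
{6: 0, 3: 1, 4: 2, 5: 3}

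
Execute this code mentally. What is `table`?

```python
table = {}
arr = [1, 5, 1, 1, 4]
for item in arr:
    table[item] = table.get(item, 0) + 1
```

Let's trace through this code step by step.

Initialize: table = {}
Initialize: arr = [1, 5, 1, 1, 4]
Entering loop: for item in arr:

After execution: table = {1: 3, 5: 1, 4: 1}
{1: 3, 5: 1, 4: 1}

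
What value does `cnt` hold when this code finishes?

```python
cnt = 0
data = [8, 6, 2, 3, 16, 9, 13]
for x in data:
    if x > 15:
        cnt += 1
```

Let's trace through this code step by step.

Initialize: cnt = 0
Initialize: data = [8, 6, 2, 3, 16, 9, 13]
Entering loop: for x in data:

After execution: cnt = 1
1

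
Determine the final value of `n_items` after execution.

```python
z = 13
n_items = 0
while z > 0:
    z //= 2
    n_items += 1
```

Let's trace through this code step by step.

Initialize: z = 13
Initialize: n_items = 0
Entering loop: while z > 0:

After execution: n_items = 4
4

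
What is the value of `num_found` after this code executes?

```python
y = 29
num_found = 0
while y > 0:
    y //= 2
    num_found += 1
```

Let's trace through this code step by step.

Initialize: y = 29
Initialize: num_found = 0
Entering loop: while y > 0:

After execution: num_found = 5
5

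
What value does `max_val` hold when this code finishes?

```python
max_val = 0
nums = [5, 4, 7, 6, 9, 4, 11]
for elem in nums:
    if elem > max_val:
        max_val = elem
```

Let's trace through this code step by step.

Initialize: max_val = 0
Initialize: nums = [5, 4, 7, 6, 9, 4, 11]
Entering loop: for elem in nums:

After execution: max_val = 11
11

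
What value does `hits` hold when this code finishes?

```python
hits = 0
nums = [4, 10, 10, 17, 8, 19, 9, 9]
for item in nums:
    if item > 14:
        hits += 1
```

Let's trace through this code step by step.

Initialize: hits = 0
Initialize: nums = [4, 10, 10, 17, 8, 19, 9, 9]
Entering loop: for item in nums:

After execution: hits = 2
2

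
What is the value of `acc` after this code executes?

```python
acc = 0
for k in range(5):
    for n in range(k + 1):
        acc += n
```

Let's trace through this code step by step.

Initialize: acc = 0
Entering loop: for k in range(5):

After execution: acc = 20
20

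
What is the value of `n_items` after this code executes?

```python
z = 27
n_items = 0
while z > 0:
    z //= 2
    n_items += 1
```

Let's trace through this code step by step.

Initialize: z = 27
Initialize: n_items = 0
Entering loop: while z > 0:

After execution: n_items = 5
5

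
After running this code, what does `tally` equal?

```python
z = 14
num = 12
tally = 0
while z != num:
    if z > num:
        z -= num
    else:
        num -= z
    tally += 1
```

Let's trace through this code step by step.

Initialize: z = 14
Initialize: num = 12
Initialize: tally = 0
Entering loop: while z != num:

After execution: tally = 6
6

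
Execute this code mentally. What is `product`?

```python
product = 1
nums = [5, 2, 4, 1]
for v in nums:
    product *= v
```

Let's trace through this code step by step.

Initialize: product = 1
Initialize: nums = [5, 2, 4, 1]
Entering loop: for v in nums:

After execution: product = 40
40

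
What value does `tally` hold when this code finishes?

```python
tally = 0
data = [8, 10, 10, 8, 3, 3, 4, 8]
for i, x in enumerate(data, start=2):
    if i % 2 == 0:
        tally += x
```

Let's trace through this code step by step.

Initialize: tally = 0
Initialize: data = [8, 10, 10, 8, 3, 3, 4, 8]
Entering loop: for i, x in enumerate(data, start=2):

After execution: tally = 25
25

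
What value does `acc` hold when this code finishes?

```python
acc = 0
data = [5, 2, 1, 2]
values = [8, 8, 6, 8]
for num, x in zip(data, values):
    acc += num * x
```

Let's trace through this code step by step.

Initialize: acc = 0
Initialize: data = [5, 2, 1, 2]
Initialize: values = [8, 8, 6, 8]
Entering loop: for num, x in zip(data, values):

After execution: acc = 78
78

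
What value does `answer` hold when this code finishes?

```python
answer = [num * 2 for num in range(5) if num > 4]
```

Let's trace through this code step by step.

Initialize: answer = [num * 2 for num in range(5) if num > 4]

After execution: answer = []
[]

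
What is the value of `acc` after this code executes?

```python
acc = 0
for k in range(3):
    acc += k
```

Let's trace through this code step by step.

Initialize: acc = 0
Entering loop: for k in range(3):

After execution: acc = 3
3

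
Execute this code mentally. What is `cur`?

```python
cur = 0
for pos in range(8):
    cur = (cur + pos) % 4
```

Let's trace through this code step by step.

Initialize: cur = 0
Entering loop: for pos in range(8):

After execution: cur = 0
0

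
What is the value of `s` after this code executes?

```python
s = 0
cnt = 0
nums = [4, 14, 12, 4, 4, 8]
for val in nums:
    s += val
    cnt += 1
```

Let's trace through this code step by step.

Initialize: s = 0
Initialize: cnt = 0
Initialize: nums = [4, 14, 12, 4, 4, 8]
Entering loop: for val in nums:

After execution: s = 46
46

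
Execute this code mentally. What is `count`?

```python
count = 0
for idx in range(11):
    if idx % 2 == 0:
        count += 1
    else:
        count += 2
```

Let's trace through this code step by step.

Initialize: count = 0
Entering loop: for idx in range(11):

After execution: count = 16
16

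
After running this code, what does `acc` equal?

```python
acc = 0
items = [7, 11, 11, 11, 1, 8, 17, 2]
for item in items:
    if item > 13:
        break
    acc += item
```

Let's trace through this code step by step.

Initialize: acc = 0
Initialize: items = [7, 11, 11, 11, 1, 8, 17, 2]
Entering loop: for item in items:

After execution: acc = 49
49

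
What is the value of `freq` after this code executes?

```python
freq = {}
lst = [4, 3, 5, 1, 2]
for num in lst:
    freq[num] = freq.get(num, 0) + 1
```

Let's trace through this code step by step.

Initialize: freq = {}
Initialize: lst = [4, 3, 5, 1, 2]
Entering loop: for num in lst:

After execution: freq = {4: 1, 3: 1, 5: 1, 1: 1, 2: 1}
{4: 1, 3: 1, 5: 1, 1: 1, 2: 1}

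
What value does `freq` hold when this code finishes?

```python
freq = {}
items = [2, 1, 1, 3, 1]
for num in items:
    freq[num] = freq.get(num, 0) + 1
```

Let's trace through this code step by step.

Initialize: freq = {}
Initialize: items = [2, 1, 1, 3, 1]
Entering loop: for num in items:

After execution: freq = {2: 1, 1: 3, 3: 1}
{2: 1, 1: 3, 3: 1}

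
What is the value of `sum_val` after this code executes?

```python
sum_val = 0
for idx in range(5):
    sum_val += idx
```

Let's trace through this code step by step.

Initialize: sum_val = 0
Entering loop: for idx in range(5):

After execution: sum_val = 10
10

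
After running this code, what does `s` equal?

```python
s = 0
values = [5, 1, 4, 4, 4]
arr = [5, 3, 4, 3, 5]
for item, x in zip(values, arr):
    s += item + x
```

Let's trace through this code step by step.

Initialize: s = 0
Initialize: values = [5, 1, 4, 4, 4]
Initialize: arr = [5, 3, 4, 3, 5]
Entering loop: for item, x in zip(values, arr):

After execution: s = 38
38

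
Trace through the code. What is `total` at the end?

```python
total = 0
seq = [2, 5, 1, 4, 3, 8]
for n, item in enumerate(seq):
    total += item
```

Let's trace through this code step by step.

Initialize: total = 0
Initialize: seq = [2, 5, 1, 4, 3, 8]
Entering loop: for n, item in enumerate(seq):

After execution: total = 23
23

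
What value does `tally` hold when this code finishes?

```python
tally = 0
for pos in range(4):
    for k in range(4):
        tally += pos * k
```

Let's trace through this code step by step.

Initialize: tally = 0
Entering loop: for pos in range(4):

After execution: tally = 36
36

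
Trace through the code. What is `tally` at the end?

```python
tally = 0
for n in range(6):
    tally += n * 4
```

Let's trace through this code step by step.

Initialize: tally = 0
Entering loop: for n in range(6):

After execution: tally = 60
60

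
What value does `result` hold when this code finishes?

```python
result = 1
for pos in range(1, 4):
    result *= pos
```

Let's trace through this code step by step.

Initialize: result = 1
Entering loop: for pos in range(1, 4):

After execution: result = 6
6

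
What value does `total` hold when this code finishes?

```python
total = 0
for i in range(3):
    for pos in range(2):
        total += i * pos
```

Let's trace through this code step by step.

Initialize: total = 0
Entering loop: for i in range(3):

After execution: total = 3
3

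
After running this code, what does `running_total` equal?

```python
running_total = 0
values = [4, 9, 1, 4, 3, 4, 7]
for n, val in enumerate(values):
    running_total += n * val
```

Let's trace through this code step by step.

Initialize: running_total = 0
Initialize: values = [4, 9, 1, 4, 3, 4, 7]
Entering loop: for n, val in enumerate(values):

After execution: running_total = 97
97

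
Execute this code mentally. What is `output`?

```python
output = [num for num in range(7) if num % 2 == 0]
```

Let's trace through this code step by step.

Initialize: output = [num for num in range(7) if num % 2 == 0]

After execution: output = [0, 2, 4, 6]
[0, 2, 4, 6]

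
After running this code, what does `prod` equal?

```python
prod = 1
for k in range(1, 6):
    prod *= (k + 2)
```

Let's trace through this code step by step.

Initialize: prod = 1
Entering loop: for k in range(1, 6):

After execution: prod = 2520
2520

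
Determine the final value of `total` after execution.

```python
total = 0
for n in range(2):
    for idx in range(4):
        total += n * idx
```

Let's trace through this code step by step.

Initialize: total = 0
Entering loop: for n in range(2):

After execution: total = 6
6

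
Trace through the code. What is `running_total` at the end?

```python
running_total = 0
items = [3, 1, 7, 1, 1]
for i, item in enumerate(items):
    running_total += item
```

Let's trace through this code step by step.

Initialize: running_total = 0
Initialize: items = [3, 1, 7, 1, 1]
Entering loop: for i, item in enumerate(items):

After execution: running_total = 13
13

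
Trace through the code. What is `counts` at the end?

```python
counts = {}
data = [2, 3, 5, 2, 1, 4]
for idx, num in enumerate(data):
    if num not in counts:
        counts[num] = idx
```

Let's trace through this code step by step.

Initialize: counts = {}
Initialize: data = [2, 3, 5, 2, 1, 4]
Entering loop: for idx, num in enumerate(data):

After execution: counts = {2: 0, 3: 1, 5: 2, 1: 4, 4: 5}
{2: 0, 3: 1, 5: 2, 1: 4, 4: 5}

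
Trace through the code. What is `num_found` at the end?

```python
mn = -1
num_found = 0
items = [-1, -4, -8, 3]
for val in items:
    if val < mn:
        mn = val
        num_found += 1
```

Let's trace through this code step by step.

Initialize: mn = -1
Initialize: num_found = 0
Initialize: items = [-1, -4, -8, 3]
Entering loop: for val in items:

After execution: num_found = 2
2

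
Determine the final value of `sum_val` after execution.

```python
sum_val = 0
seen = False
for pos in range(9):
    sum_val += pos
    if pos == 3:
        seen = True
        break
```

Let's trace through this code step by step.

Initialize: sum_val = 0
Initialize: seen = False
Entering loop: for pos in range(9):

After execution: sum_val = 6
6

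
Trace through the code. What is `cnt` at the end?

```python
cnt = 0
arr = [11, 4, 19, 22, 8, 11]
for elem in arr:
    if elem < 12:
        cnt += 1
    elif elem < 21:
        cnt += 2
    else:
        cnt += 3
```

Let's trace through this code step by step.

Initialize: cnt = 0
Initialize: arr = [11, 4, 19, 22, 8, 11]
Entering loop: for elem in arr:

After execution: cnt = 9
9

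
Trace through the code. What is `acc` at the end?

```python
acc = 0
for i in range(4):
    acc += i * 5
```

Let's trace through this code step by step.

Initialize: acc = 0
Entering loop: for i in range(4):

After execution: acc = 30
30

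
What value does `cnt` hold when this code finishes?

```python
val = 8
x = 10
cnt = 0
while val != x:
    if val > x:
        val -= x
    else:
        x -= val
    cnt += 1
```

Let's trace through this code step by step.

Initialize: val = 8
Initialize: x = 10
Initialize: cnt = 0
Entering loop: while val != x:

After execution: cnt = 4
4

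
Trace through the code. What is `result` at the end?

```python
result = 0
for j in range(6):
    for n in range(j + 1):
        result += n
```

Let's trace through this code step by step.

Initialize: result = 0
Entering loop: for j in range(6):

After execution: result = 35
35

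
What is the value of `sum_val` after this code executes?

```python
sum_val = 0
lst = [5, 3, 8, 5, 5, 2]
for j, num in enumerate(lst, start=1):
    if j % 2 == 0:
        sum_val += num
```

Let's trace through this code step by step.

Initialize: sum_val = 0
Initialize: lst = [5, 3, 8, 5, 5, 2]
Entering loop: for j, num in enumerate(lst, start=1):

After execution: sum_val = 10
10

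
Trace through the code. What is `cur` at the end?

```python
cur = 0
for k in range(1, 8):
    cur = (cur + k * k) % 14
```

Let's trace through this code step by step.

Initialize: cur = 0
Entering loop: for k in range(1, 8):

After execution: cur = 0
0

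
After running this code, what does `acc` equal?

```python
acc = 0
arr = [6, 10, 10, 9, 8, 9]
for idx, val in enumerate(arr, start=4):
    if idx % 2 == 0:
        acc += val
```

Let's trace through this code step by step.

Initialize: acc = 0
Initialize: arr = [6, 10, 10, 9, 8, 9]
Entering loop: for idx, val in enumerate(arr, start=4):

After execution: acc = 24
24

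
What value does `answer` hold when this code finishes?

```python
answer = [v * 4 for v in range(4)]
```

Let's trace through this code step by step.

Initialize: answer = [v * 4 for v in range(4)]

After execution: answer = [0, 4, 8, 12]
[0, 4, 8, 12]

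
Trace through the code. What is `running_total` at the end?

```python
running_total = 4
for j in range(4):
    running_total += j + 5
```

Let's trace through this code step by step.

Initialize: running_total = 4
Entering loop: for j in range(4):

After execution: running_total = 30
30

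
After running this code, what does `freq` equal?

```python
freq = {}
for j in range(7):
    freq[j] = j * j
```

Let's trace through this code step by step.

Initialize: freq = {}
Entering loop: for j in range(7):

After execution: freq = {0: 0, 1: 1, 2: 4, 3: 9, 4: 16, 5: 25, 6: 36}
{0: 0, 1: 1, 2: 4, 3: 9, 4: 16, 5: 25, 6: 36}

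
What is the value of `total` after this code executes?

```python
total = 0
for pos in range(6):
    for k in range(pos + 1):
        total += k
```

Let's trace through this code step by step.

Initialize: total = 0
Entering loop: for pos in range(6):

After execution: total = 35
35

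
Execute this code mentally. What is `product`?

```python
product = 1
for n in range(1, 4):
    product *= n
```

Let's trace through this code step by step.

Initialize: product = 1
Entering loop: for n in range(1, 4):

After execution: product = 6
6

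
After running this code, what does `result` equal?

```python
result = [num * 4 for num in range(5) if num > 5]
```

Let's trace through this code step by step.

Initialize: result = [num * 4 for num in range(5) if num > 5]

After execution: result = []
[]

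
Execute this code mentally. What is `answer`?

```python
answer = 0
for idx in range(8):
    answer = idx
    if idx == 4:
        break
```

Let's trace through this code step by step.

Initialize: answer = 0
Entering loop: for idx in range(8):

After execution: answer = 4
4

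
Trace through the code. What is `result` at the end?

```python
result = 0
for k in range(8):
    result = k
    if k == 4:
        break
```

Let's trace through this code step by step.

Initialize: result = 0
Entering loop: for k in range(8):

After execution: result = 4
4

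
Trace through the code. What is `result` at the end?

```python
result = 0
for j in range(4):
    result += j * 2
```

Let's trace through this code step by step.

Initialize: result = 0
Entering loop: for j in range(4):

After execution: result = 12
12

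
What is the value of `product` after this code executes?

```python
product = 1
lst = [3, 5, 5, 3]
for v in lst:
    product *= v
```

Let's trace through this code step by step.

Initialize: product = 1
Initialize: lst = [3, 5, 5, 3]
Entering loop: for v in lst:

After execution: product = 225
225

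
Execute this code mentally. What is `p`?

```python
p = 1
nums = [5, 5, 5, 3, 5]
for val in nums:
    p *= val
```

Let's trace through this code step by step.

Initialize: p = 1
Initialize: nums = [5, 5, 5, 3, 5]
Entering loop: for val in nums:

After execution: p = 1875
1875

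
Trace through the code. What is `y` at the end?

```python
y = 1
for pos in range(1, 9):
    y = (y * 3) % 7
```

Let's trace through this code step by step.

Initialize: y = 1
Entering loop: for pos in range(1, 9):

After execution: y = 2
2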